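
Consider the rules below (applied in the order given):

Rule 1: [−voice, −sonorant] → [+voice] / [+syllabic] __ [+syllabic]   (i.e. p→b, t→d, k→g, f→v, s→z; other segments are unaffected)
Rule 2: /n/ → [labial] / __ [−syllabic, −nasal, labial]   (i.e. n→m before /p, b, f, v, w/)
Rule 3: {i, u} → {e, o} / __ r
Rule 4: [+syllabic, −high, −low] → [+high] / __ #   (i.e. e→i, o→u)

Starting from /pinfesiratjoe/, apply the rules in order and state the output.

Rule 1 (intervocalic voicing): /s/ is a voiceless obstruent between vowels /e/ and /i/, so it voices to [z]. /pinfesiratjoe/ → pinfeziratjoe.
Rule 2 (nasal place assimilation): /n/ precedes the labial consonant /f/, so it assimilates in place to [m]. /pinfeziratjoe/ → pimfeziratjoe.
Rule 3 (pre-rhotic lowering): /i/ is a high vowel immediately before /r/, so it lowers to [e]. /pimfeziratjoe/ → pimfezeratjoe.
Rule 4 (final vowel raising): /e/ is a mid vowel in word-final position, so it raises to [i]. /pimfezeratjoe/ → pimfezeratjoi.

pimfezeratjoi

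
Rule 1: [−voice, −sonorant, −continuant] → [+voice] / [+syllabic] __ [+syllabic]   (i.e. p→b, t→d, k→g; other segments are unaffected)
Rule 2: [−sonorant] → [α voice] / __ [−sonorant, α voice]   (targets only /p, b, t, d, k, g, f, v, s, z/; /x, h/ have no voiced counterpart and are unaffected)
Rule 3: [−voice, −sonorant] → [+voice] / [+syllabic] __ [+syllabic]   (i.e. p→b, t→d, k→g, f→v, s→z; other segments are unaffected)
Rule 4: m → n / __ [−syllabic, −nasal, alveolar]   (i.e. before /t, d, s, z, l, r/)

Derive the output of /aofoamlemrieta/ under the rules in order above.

Rule 1 (intervocalic voicing): /t/ is a voiceless stop between vowels /e/ and /a/, so it voices to [d]. /aofoamlemrieta/ → aofoamlemrieda.
Rule 2 (regressive voicing assimilation): no segment meets the environment; /aofoamlemrieda/ is unchanged.
Rule 3 (intervocalic voicing): /f/ is a voiceless obstruent between vowels /o/ and /o/, so it voices to [v]. /aofoamlemrieda/ → aovoamlemrieda.
Rule 4 (nasal place assimilation): /m/ precedes the alveolar consonant /l/, so it assimilates in place to [n]. /m/ precedes the alveolar consonant /r/, so it assimilates in place to [n]. /aovoamlemrieda/ → aovoanlenrieda.

aovoanlenrieda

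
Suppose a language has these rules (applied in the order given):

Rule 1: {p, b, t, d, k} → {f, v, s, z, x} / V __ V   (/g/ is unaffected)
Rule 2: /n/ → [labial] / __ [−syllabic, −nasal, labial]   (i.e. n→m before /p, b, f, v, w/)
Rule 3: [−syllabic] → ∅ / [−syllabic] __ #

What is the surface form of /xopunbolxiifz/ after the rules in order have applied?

xofumbolxiif

Rule 1 (intervocalic spirantization): /p/ is a stop between vowels /o/ and /u/, so it spirantizes to the fricative [f]. /xopunbolxiifz/ → xofunbolxiifz.
Rule 2 (nasal place assimilation): /n/ precedes the labial consonant /b/, so it assimilates in place to [m]. /xofunbolxiifz/ → xofumbolxiifz.
Rule 3 (final cluster simplification): /z/ is the second consonant of a word-final cluster /fz/, so it deletes. /xofumbolxiifz/ → xofumbolxiif.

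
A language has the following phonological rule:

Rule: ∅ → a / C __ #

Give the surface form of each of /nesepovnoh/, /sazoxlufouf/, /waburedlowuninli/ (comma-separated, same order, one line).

nesepovnoha, sazoxlufoufa, waburedlowuninli

/nesepovnoh/: the form ends in the consonant /h/, so [a] is inserted word-finally. → [nesepovnoha].
/sazoxlufouf/: the form ends in the consonant /f/, so [a] is inserted word-finally. → [sazoxlufoufa].
/waburedlowuninli/: the rule's environment is not met; surfaces unchanged as [waburedlowuninli].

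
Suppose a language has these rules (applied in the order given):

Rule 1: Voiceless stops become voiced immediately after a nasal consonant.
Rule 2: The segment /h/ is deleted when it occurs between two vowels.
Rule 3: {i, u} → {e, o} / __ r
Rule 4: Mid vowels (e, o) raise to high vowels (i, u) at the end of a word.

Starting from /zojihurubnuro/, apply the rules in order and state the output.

zojiorubnoru

Rule 1 (post-nasal voicing): no segment meets the environment; /zojihurubnuro/ is unchanged.
Rule 2 (intervocalic h-deletion): /h/ occurs between vowels /i/ and /u/, so it deletes. /zojihurubnuro/ → zojiurubnuro.
Rule 3 (pre-rhotic lowering): /u/ is a high vowel immediately before /r/, so it lowers to [o]. /u/ is a high vowel immediately before /r/, so it lowers to [o]. /zojiurubnuro/ → zojiorubnoro.
Rule 4 (final vowel raising): /o/ is a mid vowel in word-final position, so it raises to [u]. /zojiorubnoro/ → zojiorubnoru.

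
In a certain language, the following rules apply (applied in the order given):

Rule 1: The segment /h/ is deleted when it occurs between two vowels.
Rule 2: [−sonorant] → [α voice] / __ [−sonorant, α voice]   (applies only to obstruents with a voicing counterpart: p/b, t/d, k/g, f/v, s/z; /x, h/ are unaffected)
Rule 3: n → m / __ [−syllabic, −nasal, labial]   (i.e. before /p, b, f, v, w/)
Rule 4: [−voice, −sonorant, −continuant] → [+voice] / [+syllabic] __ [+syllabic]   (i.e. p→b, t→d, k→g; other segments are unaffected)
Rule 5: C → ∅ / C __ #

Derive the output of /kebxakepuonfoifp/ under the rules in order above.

kepxagebuomfoif

Rule 1 (intervocalic h-deletion): no segment meets the environment; /kebxakepuonfoifp/ is unchanged.
Rule 2 (regressive voicing assimilation): /b/ precedes the voiceless obstruent /x/, so it devoices to [p] by assimilation. /kebxakepuonfoifp/ → kepxakepuonfoifp.
Rule 3 (nasal place assimilation): /n/ precedes the labial consonant /f/, so it assimilates in place to [m]. /kepxakepuonfoifp/ → kepxakepuomfoifp.
Rule 4 (intervocalic voicing): /k/ is a voiceless stop between vowels /a/ and /e/, so it voices to [g]. /p/ is a voiceless stop between vowels /e/ and /u/, so it voices to [b]. /kepxakepuomfoifp/ → kepxagebuomfoifp.
Rule 5 (final cluster simplification): /p/ is the second consonant of a word-final cluster /fp/, so it deletes. /kepxagebuomfoifp/ → kepxagebuomfoif.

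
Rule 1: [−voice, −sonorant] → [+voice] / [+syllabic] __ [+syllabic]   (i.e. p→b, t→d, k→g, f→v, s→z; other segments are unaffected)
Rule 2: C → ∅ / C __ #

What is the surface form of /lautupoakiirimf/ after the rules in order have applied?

Rule 1 (intervocalic voicing): /t/ is a voiceless obstruent between vowels /u/ and /u/, so it voices to [d]. /p/ is a voiceless obstruent between vowels /u/ and /o/, so it voices to [b]. /k/ is a voiceless obstruent between vowels /a/ and /i/, so it voices to [g]. /lautupoakiirimf/ → lauduboagiirimf.
Rule 2 (final cluster simplification): /f/ is the second consonant of a word-final cluster /mf/, so it deletes. /lauduboagiirimf/ → lauduboagiirim.

lauduboagiirim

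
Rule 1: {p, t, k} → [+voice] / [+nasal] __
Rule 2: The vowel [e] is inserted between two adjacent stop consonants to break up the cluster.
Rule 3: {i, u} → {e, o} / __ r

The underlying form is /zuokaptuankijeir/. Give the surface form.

Rule 1 (post-nasal voicing): /k/ is a voiceless stop immediately after the nasal /n/, so it voices to [g]. /zuokaptuankijeir/ → zuokaptuangijeir.
Rule 2 (stop-cluster e-epenthesis): /p/ and /t/ form a stop–stop cluster, so [e] is inserted between them. /zuokaptuangijeir/ → zuokapetuangijeir.
Rule 3 (pre-rhotic lowering): /i/ is a high vowel immediately before /r/, so it lowers to [e]. /zuokapetuangijeir/ → zuokapetuangijeer.

zuokapetuangijeer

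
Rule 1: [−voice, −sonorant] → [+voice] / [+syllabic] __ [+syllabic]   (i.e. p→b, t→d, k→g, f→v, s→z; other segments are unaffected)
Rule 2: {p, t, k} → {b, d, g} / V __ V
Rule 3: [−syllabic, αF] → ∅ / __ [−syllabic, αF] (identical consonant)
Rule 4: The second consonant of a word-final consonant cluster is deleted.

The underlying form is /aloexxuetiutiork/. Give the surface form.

Rule 1 (intervocalic voicing): /t/ is a voiceless obstruent between vowels /e/ and /i/, so it voices to [d]. /t/ is a voiceless obstruent between vowels /u/ and /i/, so it voices to [d]. /aloexxuetiutiork/ → aloexxuediudiork.
Rule 2 (intervocalic voicing): no segment meets the environment; /aloexxuediudiork/ is unchanged.
Rule 3 (degemination): /xx/ is a geminate; the first /x/ deletes. /aloexxuediudiork/ → aloexuediudiork.
Rule 4 (final cluster simplification): /k/ is the second consonant of a word-final cluster /rk/, so it deletes. /aloexuediudiork/ → aloexuediudior.

aloexuediudior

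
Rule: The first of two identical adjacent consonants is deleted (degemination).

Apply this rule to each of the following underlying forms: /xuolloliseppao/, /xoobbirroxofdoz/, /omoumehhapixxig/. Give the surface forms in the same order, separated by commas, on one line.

/xuolloliseppao/: /ll/ is a geminate; the first /l/ deletes. /pp/ is a geminate; the first /p/ deletes. → [xuololisepao].
/xoobbirroxofdoz/: /bb/ is a geminate; the first /b/ deletes. /rr/ is a geminate; the first /r/ deletes. → [xoobiroxofdoz].
/omoumehhapixxig/: /hh/ is a geminate; the first /h/ deletes. /xx/ is a geminate; the first /x/ deletes. → [omoumehapixig].

xuololisepao, xoobiroxofdoz, omoumehapixig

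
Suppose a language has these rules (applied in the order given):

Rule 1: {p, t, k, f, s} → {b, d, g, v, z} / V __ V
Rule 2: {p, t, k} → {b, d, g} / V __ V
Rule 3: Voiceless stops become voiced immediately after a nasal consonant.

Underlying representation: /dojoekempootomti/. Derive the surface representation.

Rule 1 (intervocalic voicing): /k/ is a voiceless obstruent between vowels /e/ and /e/, so it voices to [g]. /t/ is a voiceless obstruent between vowels /o/ and /o/, so it voices to [d]. /dojoekempootomti/ → dojoegempoodomti.
Rule 2 (intervocalic voicing): no segment meets the environment; /dojoegempoodomti/ is unchanged.
Rule 3 (post-nasal voicing): /p/ is a voiceless stop immediately after the nasal /m/, so it voices to [b]. /t/ is a voiceless stop immediately after the nasal /m/, so it voices to [d]. /dojoegempoodomti/ → dojoegemboodomdi.

dojoegemboodomdi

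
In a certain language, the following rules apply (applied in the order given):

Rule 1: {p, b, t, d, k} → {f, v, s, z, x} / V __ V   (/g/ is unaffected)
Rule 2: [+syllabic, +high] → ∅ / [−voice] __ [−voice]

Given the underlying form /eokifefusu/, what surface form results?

eoxfefsu

Rule 1 (intervocalic spirantization): /k/ is a stop between vowels /o/ and /i/, so it spirantizes to the fricative [x]. /eokifefusu/ → eoxifefusu.
Rule 2 (high vowel syncope): /i/ is a high vowel flanked by voiceless consonants /x/ and /f/, so it deletes. /u/ is a high vowel flanked by voiceless consonants /f/ and /s/, so it deletes. /eoxifefusu/ → eoxfefsu.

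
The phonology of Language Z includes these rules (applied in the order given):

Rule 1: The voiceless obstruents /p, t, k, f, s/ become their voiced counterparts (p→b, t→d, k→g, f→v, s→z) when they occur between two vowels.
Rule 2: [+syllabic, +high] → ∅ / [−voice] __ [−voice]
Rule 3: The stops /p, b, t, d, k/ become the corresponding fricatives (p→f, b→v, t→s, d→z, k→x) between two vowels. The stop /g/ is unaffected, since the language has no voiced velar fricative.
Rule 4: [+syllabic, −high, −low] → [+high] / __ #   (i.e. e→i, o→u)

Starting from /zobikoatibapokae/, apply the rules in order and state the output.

zovigoazivavogai

Rule 1 (intervocalic voicing): /k/ is a voiceless obstruent between vowels /i/ and /o/, so it voices to [g]. /t/ is a voiceless obstruent between vowels /a/ and /i/, so it voices to [d]. /p/ is a voiceless obstruent between vowels /a/ and /o/, so it voices to [b]. /k/ is a voiceless obstruent between vowels /o/ and /a/, so it voices to [g]. /zobikoatibapokae/ → zobigoadibabogae.
Rule 2 (high vowel syncope): no segment meets the environment; /zobigoadibabogae/ is unchanged.
Rule 3 (intervocalic spirantization): /b/ is a stop between vowels /o/ and /i/, so it spirantizes to the fricative [v]. /d/ is a stop between vowels /a/ and /i/, so it spirantizes to the fricative [z]. /b/ is a stop between vowels /i/ and /a/, so it spirantizes to the fricative [v]. /b/ is a stop between vowels /a/ and /o/, so it spirantizes to the fricative [v]. /zobigoadibabogae/ → zovigoazivavogae.
Rule 4 (final vowel raising): /e/ is a mid vowel in word-final position, so it raises to [i]. /zovigoazivavogae/ → zovigoazivavogai.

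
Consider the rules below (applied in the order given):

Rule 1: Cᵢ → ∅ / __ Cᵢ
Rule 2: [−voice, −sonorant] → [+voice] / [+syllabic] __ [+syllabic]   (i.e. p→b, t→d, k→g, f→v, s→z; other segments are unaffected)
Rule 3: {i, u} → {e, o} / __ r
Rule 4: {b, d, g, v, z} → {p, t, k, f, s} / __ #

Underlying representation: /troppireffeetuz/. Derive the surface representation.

Rule 1 (degemination): /pp/ is a geminate; the first /p/ deletes. /ff/ is a geminate; the first /f/ deletes. /troppireffeetuz/ → tropirefeetuz.
Rule 2 (intervocalic voicing): /p/ is a voiceless obstruent between vowels /o/ and /i/, so it voices to [b]. /f/ is a voiceless obstruent between vowels /e/ and /e/, so it voices to [v]. /t/ is a voiceless obstruent between vowels /e/ and /u/, so it voices to [d]. /tropirefeetuz/ → trobireveeduz.
Rule 3 (pre-rhotic lowering): /i/ is a high vowel immediately before /r/, so it lowers to [e]. /trobireveeduz/ → trobereveeduz.
Rule 4 (final devoicing): /z/ is a voiced obstruent in word-final position, so it devoices to [s]. /trobereveeduz/ → trobereveedus.

trobereveedus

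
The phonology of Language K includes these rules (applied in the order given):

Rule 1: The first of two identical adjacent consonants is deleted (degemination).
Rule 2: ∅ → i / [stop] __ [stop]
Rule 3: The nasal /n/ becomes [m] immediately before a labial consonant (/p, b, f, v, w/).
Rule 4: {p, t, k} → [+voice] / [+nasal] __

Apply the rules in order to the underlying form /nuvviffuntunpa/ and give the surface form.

Rule 1 (degemination): /vv/ is a geminate; the first /v/ deletes. /ff/ is a geminate; the first /f/ deletes. /nuvviffuntunpa/ → nuvifuntunpa.
Rule 2 (stop-cluster i-epenthesis): no segment meets the environment; /nuvifuntunpa/ is unchanged.
Rule 3 (nasal place assimilation): /n/ precedes the labial consonant /p/, so it assimilates in place to [m]. /nuvifuntunpa/ → nuvifuntumpa.
Rule 4 (post-nasal voicing): /t/ is a voiceless stop immediately after the nasal /n/, so it voices to [d]. /p/ is a voiceless stop immediately after the nasal /m/, so it voices to [b]. /nuvifuntumpa/ → nuvifundumba.

nuvifundumba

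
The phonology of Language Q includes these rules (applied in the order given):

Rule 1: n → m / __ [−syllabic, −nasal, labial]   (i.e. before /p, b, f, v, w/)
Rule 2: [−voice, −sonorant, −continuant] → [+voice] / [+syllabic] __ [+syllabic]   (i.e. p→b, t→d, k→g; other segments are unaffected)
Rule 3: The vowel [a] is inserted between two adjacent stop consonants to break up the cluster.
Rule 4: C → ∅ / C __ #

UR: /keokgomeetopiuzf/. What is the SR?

Rule 1 (nasal place assimilation): no segment meets the environment; /keokgomeetopiuzf/ is unchanged.
Rule 2 (intervocalic voicing): /t/ is a voiceless stop between vowels /e/ and /o/, so it voices to [d]. /p/ is a voiceless stop between vowels /o/ and /i/, so it voices to [b]. /keokgomeetopiuzf/ → keokgomeedobiuzf.
Rule 3 (stop-cluster a-epenthesis): /k/ and /g/ form a stop–stop cluster, so [a] is inserted between them. /keokgomeedobiuzf/ → keokagomeedobiuzf.
Rule 4 (final cluster simplification): /f/ is the second consonant of a word-final cluster /zf/, so it deletes. /keokagomeedobiuzf/ → keokagomeedobiuz.

keokagomeedobiuz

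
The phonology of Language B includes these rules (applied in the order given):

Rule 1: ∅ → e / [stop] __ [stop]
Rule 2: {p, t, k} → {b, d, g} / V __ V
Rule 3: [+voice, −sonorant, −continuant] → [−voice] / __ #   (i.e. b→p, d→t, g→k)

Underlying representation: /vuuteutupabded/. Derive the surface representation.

vuudeudubabedet

Rule 1 (stop-cluster e-epenthesis): /b/ and /d/ form a stop–stop cluster, so [e] is inserted between them. /vuuteutupabded/ → vuuteutupabeded.
Rule 2 (intervocalic voicing): /t/ is a voiceless stop between vowels /u/ and /e/, so it voices to [d]. /t/ is a voiceless stop between vowels /u/ and /u/, so it voices to [d]. /p/ is a voiceless stop between vowels /u/ and /a/, so it voices to [b]. /vuuteutupabeded/ → vuudeudubabeded.
Rule 3 (final devoicing): /d/ is a voiced stop in word-final position, so it devoices to [t]. /vuudeudubabeded/ → vuudeudubabedet.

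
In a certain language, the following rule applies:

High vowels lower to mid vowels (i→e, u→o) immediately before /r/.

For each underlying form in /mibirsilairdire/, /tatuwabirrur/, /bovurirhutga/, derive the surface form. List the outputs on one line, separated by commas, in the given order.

/mibirsilairdire/: /i/ is a high vowel immediately before /r/, so it lowers to [e]. /i/ is a high vowel immediately before /r/, so it lowers to [e]. /i/ is a high vowel immediately before /r/, so it lowers to [e]. → [mibersilaerdere].
/tatuwabirrur/: /i/ is a high vowel immediately before /r/, so it lowers to [e]. /u/ is a high vowel immediately before /r/, so it lowers to [o]. → [tatuwaberror].
/bovurirhutga/: /u/ is a high vowel immediately before /r/, so it lowers to [o]. /i/ is a high vowel immediately before /r/, so it lowers to [e]. → [bovorerhutga].

mibersilaerdere, tatuwaberror, bovorerhutga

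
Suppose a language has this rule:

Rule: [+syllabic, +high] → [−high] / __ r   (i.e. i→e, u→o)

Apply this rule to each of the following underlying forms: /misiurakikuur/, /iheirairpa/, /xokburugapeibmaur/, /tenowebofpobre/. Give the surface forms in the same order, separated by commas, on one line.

misiorakikuor, iheeraerpa, xokborugapeibmaor, tenowebofpobre

/misiurakikuur/: /u/ is a high vowel immediately before /r/, so it lowers to [o]. /u/ is a high vowel immediately before /r/, so it lowers to [o]. → [misiorakikuor].
/iheirairpa/: /i/ is a high vowel immediately before /r/, so it lowers to [e]. /i/ is a high vowel immediately before /r/, so it lowers to [e]. → [iheeraerpa].
/xokburugapeibmaur/: /u/ is a high vowel immediately before /r/, so it lowers to [o]. /u/ is a high vowel immediately before /r/, so it lowers to [o]. → [xokborugapeibmaor].
/tenowebofpobre/: the rule's environment is not met; surfaces unchanged as [tenowebofpobre].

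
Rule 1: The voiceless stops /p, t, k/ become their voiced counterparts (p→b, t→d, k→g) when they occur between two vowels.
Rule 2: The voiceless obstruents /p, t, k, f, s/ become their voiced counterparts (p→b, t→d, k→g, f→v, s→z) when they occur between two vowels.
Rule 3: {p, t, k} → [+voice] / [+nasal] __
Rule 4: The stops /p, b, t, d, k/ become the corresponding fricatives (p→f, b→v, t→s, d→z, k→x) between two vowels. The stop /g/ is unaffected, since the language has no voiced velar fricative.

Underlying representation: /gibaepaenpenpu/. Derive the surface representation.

Rule 1 (intervocalic voicing): /p/ is a voiceless stop between vowels /e/ and /a/, so it voices to [b]. /gibaepaenpenpu/ → gibaebaenpenpu.
Rule 2 (intervocalic voicing): no segment meets the environment; /gibaebaenpenpu/ is unchanged.
Rule 3 (post-nasal voicing): /p/ is a voiceless stop immediately after the nasal /n/, so it voices to [b]. /p/ is a voiceless stop immediately after the nasal /n/, so it voices to [b]. /gibaebaenpenpu/ → gibaebaenbenbu.
Rule 4 (intervocalic spirantization): /b/ is a stop between vowels /i/ and /a/, so it spirantizes to the fricative [v]. /b/ is a stop between vowels /e/ and /a/, so it spirantizes to the fricative [v]. /gibaebaenbenbu/ → givaevaenbenbu.

givaevaenbenbu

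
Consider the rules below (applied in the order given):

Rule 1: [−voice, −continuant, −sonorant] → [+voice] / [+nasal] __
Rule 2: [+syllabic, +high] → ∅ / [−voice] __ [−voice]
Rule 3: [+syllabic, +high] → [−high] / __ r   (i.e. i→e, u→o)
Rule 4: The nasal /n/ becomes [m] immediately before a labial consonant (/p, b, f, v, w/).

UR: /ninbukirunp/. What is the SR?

Rule 1 (post-nasal voicing): /p/ is a voiceless stop immediately after the nasal /n/, so it voices to [b]. /ninbukirunp/ → ninbukirunb.
Rule 2 (high vowel syncope): no segment meets the environment; /ninbukirunb/ is unchanged.
Rule 3 (pre-rhotic lowering): /i/ is a high vowel immediately before /r/, so it lowers to [e]. /ninbukirunb/ → ninbukerunb.
Rule 4 (nasal place assimilation): /n/ precedes the labial consonant /b/, so it assimilates in place to [m]. /n/ precedes the labial consonant /b/, so it assimilates in place to [m]. /ninbukerunb/ → nimbukerumb.

nimbukerumb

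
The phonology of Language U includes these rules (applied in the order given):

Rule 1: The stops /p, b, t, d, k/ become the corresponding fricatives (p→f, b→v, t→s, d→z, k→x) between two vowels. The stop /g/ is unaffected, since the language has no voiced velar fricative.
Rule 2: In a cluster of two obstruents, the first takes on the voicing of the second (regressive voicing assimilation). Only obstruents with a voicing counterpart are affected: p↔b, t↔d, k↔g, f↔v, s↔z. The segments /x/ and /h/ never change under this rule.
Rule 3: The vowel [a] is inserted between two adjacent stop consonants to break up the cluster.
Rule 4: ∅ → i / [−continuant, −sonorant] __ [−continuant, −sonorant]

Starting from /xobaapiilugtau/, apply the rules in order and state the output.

xovaafiilukatau

Rule 1 (intervocalic spirantization): /b/ is a stop between vowels /o/ and /a/, so it spirantizes to the fricative [v]. /p/ is a stop between vowels /a/ and /i/, so it spirantizes to the fricative [f]. /xobaapiilugtau/ → xovaafiilugtau.
Rule 2 (regressive voicing assimilation): /g/ precedes the voiceless obstruent /t/, so it devoices to [k] by assimilation. /xovaafiilugtau/ → xovaafiiluktau.
Rule 3 (stop-cluster a-epenthesis): /k/ and /t/ form a stop–stop cluster, so [a] is inserted between them. /xovaafiiluktau/ → xovaafiilukatau.
Rule 4 (stop-cluster i-epenthesis): no segment meets the environment; /xovaafiilukatau/ is unchanged.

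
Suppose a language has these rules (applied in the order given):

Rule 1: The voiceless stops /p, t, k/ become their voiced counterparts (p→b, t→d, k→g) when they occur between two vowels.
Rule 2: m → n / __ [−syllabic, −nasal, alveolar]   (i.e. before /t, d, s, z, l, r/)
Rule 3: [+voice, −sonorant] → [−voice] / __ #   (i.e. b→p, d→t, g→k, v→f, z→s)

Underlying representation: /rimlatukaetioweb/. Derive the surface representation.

rinladugaediowep

Rule 1 (intervocalic voicing): /t/ is a voiceless stop between vowels /a/ and /u/, so it voices to [d]. /k/ is a voiceless stop between vowels /u/ and /a/, so it voices to [g]. /t/ is a voiceless stop between vowels /e/ and /i/, so it voices to [d]. /rimlatukaetioweb/ → rimladugaedioweb.
Rule 2 (nasal place assimilation): /m/ precedes the alveolar consonant /l/, so it assimilates in place to [n]. /rimladugaedioweb/ → rinladugaedioweb.
Rule 3 (final devoicing): /b/ is a voiced obstruent in word-final position, so it devoices to [p]. /rinladugaedioweb/ → rinladugaediowep.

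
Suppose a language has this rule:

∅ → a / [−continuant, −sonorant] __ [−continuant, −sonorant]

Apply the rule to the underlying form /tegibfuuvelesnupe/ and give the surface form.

No segment of /tegibfuuvelesnupe/ meets the structural description of the rule, so the form surfaces unchanged.

tegibfuuvelesnupe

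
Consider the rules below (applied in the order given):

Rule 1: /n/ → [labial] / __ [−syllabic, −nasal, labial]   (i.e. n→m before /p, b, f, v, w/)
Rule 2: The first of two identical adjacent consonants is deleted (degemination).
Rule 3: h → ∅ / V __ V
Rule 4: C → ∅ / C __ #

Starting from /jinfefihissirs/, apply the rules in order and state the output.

jimfefiisir

Rule 1 (nasal place assimilation): /n/ precedes the labial consonant /f/, so it assimilates in place to [m]. /jinfefihissirs/ → jimfefihissirs.
Rule 2 (degemination): /ss/ is a geminate; the first /s/ deletes. /jimfefihissirs/ → jimfefihisirs.
Rule 3 (intervocalic h-deletion): /h/ occurs between vowels /i/ and /i/, so it deletes. /jimfefihisirs/ → jimfefiisirs.
Rule 4 (final cluster simplification): /s/ is the second consonant of a word-final cluster /rs/, so it deletes. /jimfefiisirs/ → jimfefiisir.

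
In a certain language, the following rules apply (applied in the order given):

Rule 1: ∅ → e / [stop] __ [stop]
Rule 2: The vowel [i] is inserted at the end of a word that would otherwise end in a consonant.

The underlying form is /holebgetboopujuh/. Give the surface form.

Rule 1 (stop-cluster e-epenthesis): /b/ and /g/ form a stop–stop cluster, so [e] is inserted between them. /t/ and /b/ form a stop–stop cluster, so [e] is inserted between them. /holebgetboopujuh/ → holebegeteboopujuh.
Rule 2 (final i-epenthesis): the form ends in the consonant /h/, so [i] is inserted word-finally. /holebegeteboopujuh/ → holebegeteboopujuhi.

holebegeteboopujuhi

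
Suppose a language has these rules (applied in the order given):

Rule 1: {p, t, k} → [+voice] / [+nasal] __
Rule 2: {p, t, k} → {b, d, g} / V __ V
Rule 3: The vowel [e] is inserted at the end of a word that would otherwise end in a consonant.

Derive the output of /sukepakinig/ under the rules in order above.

sugebaginige

Rule 1 (post-nasal voicing): no segment meets the environment; /sukepakinig/ is unchanged.
Rule 2 (intervocalic voicing): /k/ is a voiceless stop between vowels /u/ and /e/, so it voices to [g]. /p/ is a voiceless stop between vowels /e/ and /a/, so it voices to [b]. /k/ is a voiceless stop between vowels /a/ and /i/, so it voices to [g]. /sukepakinig/ → sugebaginig.
Rule 3 (final e-epenthesis): the form ends in the consonant /g/, so [e] is inserted word-finally. /sugebaginig/ → sugebaginige.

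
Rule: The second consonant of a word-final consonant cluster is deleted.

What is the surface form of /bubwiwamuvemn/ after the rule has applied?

bubwiwamuvem

/n/ is the second consonant of a word-final cluster /mn/, so it deletes.
The other instances of /b/, /w/, /m/, /v/ do not occur in the required environment and remain unchanged.
Surface form: [bubwiwamuvem].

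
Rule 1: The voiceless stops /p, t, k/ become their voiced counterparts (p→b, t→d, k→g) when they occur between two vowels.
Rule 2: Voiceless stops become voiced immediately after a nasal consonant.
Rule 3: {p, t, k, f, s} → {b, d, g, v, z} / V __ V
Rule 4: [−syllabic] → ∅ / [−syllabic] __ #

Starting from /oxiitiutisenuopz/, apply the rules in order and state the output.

Rule 1 (intervocalic voicing): /t/ is a voiceless stop between vowels /i/ and /i/, so it voices to [d]. /t/ is a voiceless stop between vowels /u/ and /i/, so it voices to [d]. /oxiitiutisenuopz/ → oxiidiudisenuopz.
Rule 2 (post-nasal voicing): no segment meets the environment; /oxiidiudisenuopz/ is unchanged.
Rule 3 (intervocalic voicing): /s/ is a voiceless obstruent between vowels /i/ and /e/, so it voices to [z]. /oxiidiudisenuopz/ → oxiidiudizenuopz.
Rule 4 (final cluster simplification): /z/ is the second consonant of a word-final cluster /pz/, so it deletes. /oxiidiudizenuopz/ → oxiidiudizenuop.

oxiidiudizenuop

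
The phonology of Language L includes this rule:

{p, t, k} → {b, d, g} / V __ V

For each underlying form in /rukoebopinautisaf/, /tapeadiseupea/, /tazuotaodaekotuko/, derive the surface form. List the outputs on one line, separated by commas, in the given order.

/rukoebopinautisaf/: /k/ is a voiceless stop between vowels /u/ and /o/, so it voices to [g]. /p/ is a voiceless stop between vowels /o/ and /i/, so it voices to [b]. /t/ is a voiceless stop between vowels /u/ and /i/, so it voices to [d]. → [rugoebobinaudisaf].
/tapeadiseupea/: /p/ is a voiceless stop between vowels /a/ and /e/, so it voices to [b]. /p/ is a voiceless stop between vowels /u/ and /e/, so it voices to [b]. → [tabeadiseubea].
/tazuotaodaekotuko/: /t/ is a voiceless stop between vowels /o/ and /a/, so it voices to [d]. /k/ is a voiceless stop between vowels /e/ and /o/, so it voices to [g]. /t/ is a voiceless stop between vowels /o/ and /u/, so it voices to [d]. /k/ is a voiceless stop between vowels /u/ and /o/, so it voices to [g]. → [tazuodaodaegodugo].

rugoebobinaudisaf, tabeadiseubea, tazuodaodaegodugo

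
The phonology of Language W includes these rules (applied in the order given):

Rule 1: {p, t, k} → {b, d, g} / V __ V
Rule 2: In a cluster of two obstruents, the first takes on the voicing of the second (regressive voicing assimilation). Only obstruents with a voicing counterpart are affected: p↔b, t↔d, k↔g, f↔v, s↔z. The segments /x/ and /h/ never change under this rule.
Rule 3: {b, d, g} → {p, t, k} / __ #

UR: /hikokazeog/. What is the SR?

Rule 1 (intervocalic voicing): /k/ is a voiceless stop between vowels /i/ and /o/, so it voices to [g]. /k/ is a voiceless stop between vowels /o/ and /a/, so it voices to [g]. /hikokazeog/ → higogazeog.
Rule 2 (regressive voicing assimilation): no segment meets the environment; /higogazeog/ is unchanged.
Rule 3 (final devoicing): /g/ is a voiced stop in word-final position, so it devoices to [k]. /higogazeog/ → higogazeok.

higogazeok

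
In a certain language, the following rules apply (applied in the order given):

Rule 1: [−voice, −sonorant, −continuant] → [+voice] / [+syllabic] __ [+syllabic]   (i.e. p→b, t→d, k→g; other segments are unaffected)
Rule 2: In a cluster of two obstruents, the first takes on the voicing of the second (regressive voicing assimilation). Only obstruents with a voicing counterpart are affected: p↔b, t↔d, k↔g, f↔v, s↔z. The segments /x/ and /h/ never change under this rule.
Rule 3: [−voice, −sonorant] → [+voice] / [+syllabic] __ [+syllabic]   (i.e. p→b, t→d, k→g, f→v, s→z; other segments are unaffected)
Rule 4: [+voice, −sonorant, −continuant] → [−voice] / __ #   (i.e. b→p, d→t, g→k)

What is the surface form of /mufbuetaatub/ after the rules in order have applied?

Rule 1 (intervocalic voicing): /t/ is a voiceless stop between vowels /e/ and /a/, so it voices to [d]. /t/ is a voiceless stop between vowels /a/ and /u/, so it voices to [d]. /mufbuetaatub/ → mufbuedaadub.
Rule 2 (regressive voicing assimilation): /f/ precedes the voiced obstruent /b/, so it voices to [v] by assimilation. /mufbuedaadub/ → muvbuedaadub.
Rule 3 (intervocalic voicing): no segment meets the environment; /muvbuedaadub/ is unchanged.
Rule 4 (final devoicing): /b/ is a voiced stop in word-final position, so it devoices to [p]. /muvbuedaadub/ → muvbuedaadup.

muvbuedaadup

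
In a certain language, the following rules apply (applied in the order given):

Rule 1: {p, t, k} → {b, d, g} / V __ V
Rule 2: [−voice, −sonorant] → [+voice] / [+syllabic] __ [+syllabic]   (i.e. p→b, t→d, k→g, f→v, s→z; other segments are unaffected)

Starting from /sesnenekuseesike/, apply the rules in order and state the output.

sesneneguzeezige

Rule 1 (intervocalic voicing): /k/ is a voiceless stop between vowels /e/ and /u/, so it voices to [g]. /k/ is a voiceless stop between vowels /i/ and /e/, so it voices to [g]. /sesnenekuseesike/ → sesneneguseesige.
Rule 2 (intervocalic voicing): /s/ is a voiceless obstruent between vowels /u/ and /e/, so it voices to [z]. /s/ is a voiceless obstruent between vowels /e/ and /i/, so it voices to [z]. /sesneneguseesige/ → sesneneguzeezige.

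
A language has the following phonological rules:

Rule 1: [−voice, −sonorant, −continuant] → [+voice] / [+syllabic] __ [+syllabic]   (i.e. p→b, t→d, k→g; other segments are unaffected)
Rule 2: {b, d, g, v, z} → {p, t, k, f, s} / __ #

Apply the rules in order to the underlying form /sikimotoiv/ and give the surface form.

sigimodoif

Rule 1 (intervocalic voicing): /k/ is a voiceless stop between vowels /i/ and /i/, so it voices to [g]. /t/ is a voiceless stop between vowels /o/ and /o/, so it voices to [d]. /sikimotoiv/ → sigimodoiv.
Rule 2 (final devoicing): /v/ is a voiced obstruent in word-final position, so it devoices to [f]. /sigimodoiv/ → sigimodoif.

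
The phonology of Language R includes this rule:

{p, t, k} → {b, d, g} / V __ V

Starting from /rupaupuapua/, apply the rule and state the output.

rubaubuabua

/p/ is a voiceless stop between vowels /u/ and /a/, so it voices to [b].
/p/ is a voiceless stop between vowels /u/ and /u/, so it voices to [b].
/p/ is a voiceless stop between vowels /a/ and /u/, so it voices to [b].
Surface form: [rubaubuabua].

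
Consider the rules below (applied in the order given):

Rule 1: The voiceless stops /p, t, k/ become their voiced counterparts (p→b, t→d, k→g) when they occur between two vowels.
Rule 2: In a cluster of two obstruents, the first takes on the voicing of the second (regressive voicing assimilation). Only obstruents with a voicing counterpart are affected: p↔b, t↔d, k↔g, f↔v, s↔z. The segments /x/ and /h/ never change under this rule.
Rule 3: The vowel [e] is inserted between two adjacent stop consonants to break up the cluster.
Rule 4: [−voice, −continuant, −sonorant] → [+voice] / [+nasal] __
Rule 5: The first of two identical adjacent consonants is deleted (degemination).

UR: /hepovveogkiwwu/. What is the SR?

Rule 1 (intervocalic voicing): /p/ is a voiceless stop between vowels /e/ and /o/, so it voices to [b]. /hepovveogkiwwu/ → hebovveogkiwwu.
Rule 2 (regressive voicing assimilation): /g/ precedes the voiceless obstruent /k/, so it devoices to [k] by assimilation. /hebovveogkiwwu/ → hebovveokkiwwu.
Rule 3 (stop-cluster e-epenthesis): /k/ and /k/ form a stop–stop cluster, so [e] is inserted between them. /hebovveokkiwwu/ → hebovveokekiwwu.
Rule 4 (post-nasal voicing): no segment meets the environment; /hebovveokekiwwu/ is unchanged.
Rule 5 (degemination): /vv/ is a geminate; the first /v/ deletes. /ww/ is a geminate; the first /w/ deletes. /hebovveokekiwwu/ → heboveokekiwu.

heboveokekiwu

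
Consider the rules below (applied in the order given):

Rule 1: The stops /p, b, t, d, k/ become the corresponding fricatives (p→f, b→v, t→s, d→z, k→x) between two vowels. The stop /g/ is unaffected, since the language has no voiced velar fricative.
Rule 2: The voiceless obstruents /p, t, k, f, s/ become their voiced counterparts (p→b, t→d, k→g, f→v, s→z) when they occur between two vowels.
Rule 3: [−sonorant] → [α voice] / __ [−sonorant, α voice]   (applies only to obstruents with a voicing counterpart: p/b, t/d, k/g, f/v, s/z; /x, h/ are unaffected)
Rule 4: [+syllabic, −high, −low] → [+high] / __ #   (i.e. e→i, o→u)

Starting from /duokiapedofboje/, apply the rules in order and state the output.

Rule 1 (intervocalic spirantization): /k/ is a stop between vowels /o/ and /i/, so it spirantizes to the fricative [x]. /p/ is a stop between vowels /a/ and /e/, so it spirantizes to the fricative [f]. /d/ is a stop between vowels /e/ and /o/, so it spirantizes to the fricative [z]. /duokiapedofboje/ → duoxiafezofboje.
Rule 2 (intervocalic voicing): /f/ is a voiceless obstruent between vowels /a/ and /e/, so it voices to [v]. /duoxiafezofboje/ → duoxiavezofboje.
Rule 3 (regressive voicing assimilation): /f/ precedes the voiced obstruent /b/, so it voices to [v] by assimilation. /duoxiavezofboje/ → duoxiavezovboje.
Rule 4 (final vowel raising): /e/ is a mid vowel in word-final position, so it raises to [i]. /duoxiavezovboje/ → duoxiavezovboji.

duoxiavezovboji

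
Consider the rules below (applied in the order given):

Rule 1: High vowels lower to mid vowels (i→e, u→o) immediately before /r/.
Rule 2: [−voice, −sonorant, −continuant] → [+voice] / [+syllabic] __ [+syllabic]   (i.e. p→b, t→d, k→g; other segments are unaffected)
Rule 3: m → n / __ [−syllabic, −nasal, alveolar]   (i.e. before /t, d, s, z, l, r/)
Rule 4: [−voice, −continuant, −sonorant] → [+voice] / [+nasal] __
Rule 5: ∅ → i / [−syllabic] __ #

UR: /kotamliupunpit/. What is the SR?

kodanliubunbiti

Rule 1 (pre-rhotic lowering): no segment meets the environment; /kotamliupunpit/ is unchanged.
Rule 2 (intervocalic voicing): /t/ is a voiceless stop between vowels /o/ and /a/, so it voices to [d]. /p/ is a voiceless stop between vowels /u/ and /u/, so it voices to [b]. /kotamliupunpit/ → kodamliubunpit.
Rule 3 (nasal place assimilation): /m/ precedes the alveolar consonant /l/, so it assimilates in place to [n]. /kodamliubunpit/ → kodanliubunpit.
Rule 4 (post-nasal voicing): /p/ is a voiceless stop immediately after the nasal /n/, so it voices to [b]. /kodanliubunpit/ → kodanliubunbit.
Rule 5 (final i-epenthesis): the form ends in the consonant /t/, so [i] is inserted word-finally. /kodanliubunbit/ → kodanliubunbiti.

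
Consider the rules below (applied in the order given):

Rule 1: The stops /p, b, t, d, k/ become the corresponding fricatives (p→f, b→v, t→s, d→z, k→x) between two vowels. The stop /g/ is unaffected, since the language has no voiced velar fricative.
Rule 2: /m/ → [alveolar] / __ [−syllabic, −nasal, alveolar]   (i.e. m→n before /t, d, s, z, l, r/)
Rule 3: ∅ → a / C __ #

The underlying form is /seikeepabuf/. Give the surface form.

Rule 1 (intervocalic spirantization): /k/ is a stop between vowels /i/ and /e/, so it spirantizes to the fricative [x]. /p/ is a stop between vowels /e/ and /a/, so it spirantizes to the fricative [f]. /b/ is a stop between vowels /a/ and /u/, so it spirantizes to the fricative [v]. /seikeepabuf/ → seixeefavuf.
Rule 2 (nasal place assimilation): no segment meets the environment; /seixeefavuf/ is unchanged.
Rule 3 (final a-epenthesis): the form ends in the consonant /f/, so [a] is inserted word-finally. /seixeefavuf/ → seixeefavufa.

seixeefavufa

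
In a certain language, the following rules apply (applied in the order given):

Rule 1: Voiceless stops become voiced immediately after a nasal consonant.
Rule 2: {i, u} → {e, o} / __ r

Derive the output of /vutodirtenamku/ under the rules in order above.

vutodertenamgu

Rule 1 (post-nasal voicing): /k/ is a voiceless stop immediately after the nasal /m/, so it voices to [g]. /vutodirtenamku/ → vutodirtenamgu.
Rule 2 (pre-rhotic lowering): /i/ is a high vowel immediately before /r/, so it lowers to [e]. /vutodirtenamgu/ → vutodertenamgu.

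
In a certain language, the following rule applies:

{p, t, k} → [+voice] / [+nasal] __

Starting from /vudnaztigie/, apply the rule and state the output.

vudnaztigie

No segment of /vudnaztigie/ meets the structural description of the rule, so the form surfaces unchanged.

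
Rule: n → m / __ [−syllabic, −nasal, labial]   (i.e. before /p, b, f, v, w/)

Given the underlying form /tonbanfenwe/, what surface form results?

tombamfemwe

/n/ precedes the labial consonant /b/, so it assimilates in place to [m].
/n/ precedes the labial consonant /f/, so it assimilates in place to [m].
/n/ precedes the labial consonant /w/, so it assimilates in place to [m].
Surface form: [tombamfemwe].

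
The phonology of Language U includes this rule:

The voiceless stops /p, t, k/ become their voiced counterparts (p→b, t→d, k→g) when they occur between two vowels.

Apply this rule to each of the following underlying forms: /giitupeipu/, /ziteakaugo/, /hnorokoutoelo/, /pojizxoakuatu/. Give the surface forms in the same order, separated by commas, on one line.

/giitupeipu/: /t/ is a voiceless stop between vowels /i/ and /u/, so it voices to [d]. /p/ is a voiceless stop between vowels /u/ and /e/, so it voices to [b]. /p/ is a voiceless stop between vowels /i/ and /u/, so it voices to [b]. → [giidubeibu].
/ziteakaugo/: /t/ is a voiceless stop between vowels /i/ and /e/, so it voices to [d]. /k/ is a voiceless stop between vowels /a/ and /a/, so it voices to [g]. → [zideagaugo].
/hnorokoutoelo/: /k/ is a voiceless stop between vowels /o/ and /o/, so it voices to [g]. /t/ is a voiceless stop between vowels /u/ and /o/, so it voices to [d]. → [hnorogoudoelo].
/pojizxoakuatu/: /k/ is a voiceless stop between vowels /a/ and /u/, so it voices to [g]. /t/ is a voiceless stop between vowels /a/ and /u/, so it voices to [d]. → [pojizxoaguadu].

giidubeibu, zideagaugo, hnorogoudoelo, pojizxoaguadu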